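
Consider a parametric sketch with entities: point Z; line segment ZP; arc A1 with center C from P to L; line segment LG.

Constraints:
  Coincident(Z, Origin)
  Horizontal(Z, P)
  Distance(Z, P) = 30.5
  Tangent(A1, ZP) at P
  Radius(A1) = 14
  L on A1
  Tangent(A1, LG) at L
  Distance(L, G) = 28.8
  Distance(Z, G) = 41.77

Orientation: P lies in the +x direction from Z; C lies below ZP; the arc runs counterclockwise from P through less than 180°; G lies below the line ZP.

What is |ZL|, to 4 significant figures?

20.36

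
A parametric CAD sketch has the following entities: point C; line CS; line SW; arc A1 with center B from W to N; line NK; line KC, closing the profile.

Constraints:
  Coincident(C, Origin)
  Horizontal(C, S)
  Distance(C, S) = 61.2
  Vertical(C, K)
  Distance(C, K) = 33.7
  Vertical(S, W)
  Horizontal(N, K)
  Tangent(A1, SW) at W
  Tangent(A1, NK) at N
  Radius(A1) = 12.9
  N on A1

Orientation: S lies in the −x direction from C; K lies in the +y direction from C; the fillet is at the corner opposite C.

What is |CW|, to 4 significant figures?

64.64

C is at the origin; CS is horizontal with |CS| = 61.2 and S on the −x side, so S = (-61.20, 0.000). CK is vertical with |CK| = 33.7 and K on the +y side, so K = (0.000, 33.70). The virtual corner opposite C is at (-61.20, 33.70). The tangent condition forces BW to be normal to SW and A1 meets NK tangentially, so BN is at right angles to NK, with radius 12.9, so the center B sits 12.9 in from both sides at B = (-48.30, 20.80). That places the tangent points at W = (-61.20, 20.80) on SW and N = (-48.30, 33.70) on NK. Then |CW| = |W − C| = 64.64.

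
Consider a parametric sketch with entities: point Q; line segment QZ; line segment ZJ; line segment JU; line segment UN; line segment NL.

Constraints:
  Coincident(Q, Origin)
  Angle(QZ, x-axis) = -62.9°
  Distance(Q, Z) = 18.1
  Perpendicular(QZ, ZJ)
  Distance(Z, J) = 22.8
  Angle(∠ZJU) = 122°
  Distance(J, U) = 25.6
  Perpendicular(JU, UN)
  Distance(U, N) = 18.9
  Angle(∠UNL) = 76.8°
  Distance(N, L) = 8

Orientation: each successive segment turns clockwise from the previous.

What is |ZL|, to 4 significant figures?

29.98

Q is at the origin; QZ runs at -62.9° with length 18.1, so Z = (8.245, -16.11). QZ is perpendicular to ZJ, so ZJ runs at -152.9°; with |ZJ| = 22.8, J = (-12.05, -26.50). ∠ZJU = 122.0° gives JU at 149.1° from the x-axis; with |JU| = 25.6, U = (-34.02, -13.35). JU ⟂ UN, so UN runs at 59.10°; with |UN| = 18.9, N = (-24.31, 2.865). ∠UNL = 76.8° gives NL at -44.10° from the x-axis; with |NL| = 8.0, L = (-18.57, -2.702). Then |ZL| = |L − Z| = 29.98.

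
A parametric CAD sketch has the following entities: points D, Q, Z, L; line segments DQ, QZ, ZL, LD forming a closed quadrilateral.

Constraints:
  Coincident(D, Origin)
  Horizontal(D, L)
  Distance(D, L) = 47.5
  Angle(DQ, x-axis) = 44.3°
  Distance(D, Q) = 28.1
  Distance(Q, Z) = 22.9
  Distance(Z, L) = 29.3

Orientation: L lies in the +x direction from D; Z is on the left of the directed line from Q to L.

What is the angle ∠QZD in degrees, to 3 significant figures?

11.7°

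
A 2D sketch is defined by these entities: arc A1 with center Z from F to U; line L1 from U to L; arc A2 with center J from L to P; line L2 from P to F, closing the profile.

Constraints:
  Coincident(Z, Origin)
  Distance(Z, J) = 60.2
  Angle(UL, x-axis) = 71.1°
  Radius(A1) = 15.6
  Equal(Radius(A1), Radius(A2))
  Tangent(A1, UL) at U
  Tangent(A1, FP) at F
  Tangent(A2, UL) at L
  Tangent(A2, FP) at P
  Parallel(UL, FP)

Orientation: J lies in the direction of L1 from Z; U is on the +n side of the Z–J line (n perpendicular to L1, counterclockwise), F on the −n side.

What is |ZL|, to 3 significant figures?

62.2

The slot axis is L1's direction at 71.1°, so u = (cos 71.1°, sin 71.1°) = (0.324, 0.946) and n = (−sin 71.1°, cos 71.1°) = (-0.946, 0.324). Z is at the origin and J lies 60.2 along u from Z, so J = 60.2·u = (19.5, 57.0). Tangency of A1 to both parallel lines with radius 15.6 puts U and F at Z ± 15.6·n: U = (-14.8, 5.05), F = (14.8, -5.05). Equal radii place L and P the same way about J: L = J + 15.6·n = (4.74, 62.0), P = J − 15.6·n = (34.3, 51.9). Then |ZL| = |L − Z| = 62.2.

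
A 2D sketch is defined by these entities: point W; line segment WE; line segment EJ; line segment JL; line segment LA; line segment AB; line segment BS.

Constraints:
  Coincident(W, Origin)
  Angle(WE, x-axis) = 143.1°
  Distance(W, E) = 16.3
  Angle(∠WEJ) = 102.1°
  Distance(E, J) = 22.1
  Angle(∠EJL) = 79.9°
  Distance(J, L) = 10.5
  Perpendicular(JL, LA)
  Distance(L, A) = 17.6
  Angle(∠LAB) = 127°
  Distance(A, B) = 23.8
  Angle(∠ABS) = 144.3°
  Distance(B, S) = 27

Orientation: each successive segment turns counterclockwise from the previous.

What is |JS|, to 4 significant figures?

48.15

W is at the origin; WE runs at 143.1° with length 16.3, so E = (-13.03, 9.787). ∠WEJ = 102.1° gives EJ at -139.0° from the x-axis; with |EJ| = 22.1, J = (-29.71, -4.712). ∠EJL = 79.9° gives JL at -38.90° from the x-axis; with |JL| = 10.5, L = (-21.54, -11.31). JL ⟂ LA, so LA runs at 51.10°; with |LA| = 17.6, A = (-10.49, 2.391). ∠LAB = 127.0° gives AB at 104.1° from the x-axis; with |AB| = 23.8, B = (-16.29, 25.47). ∠ABS = 144.3° gives BS at 139.8° from the x-axis; with |BS| = 27.0, S = (-36.91, 42.90). Then |JS| = |S − J| = 48.15.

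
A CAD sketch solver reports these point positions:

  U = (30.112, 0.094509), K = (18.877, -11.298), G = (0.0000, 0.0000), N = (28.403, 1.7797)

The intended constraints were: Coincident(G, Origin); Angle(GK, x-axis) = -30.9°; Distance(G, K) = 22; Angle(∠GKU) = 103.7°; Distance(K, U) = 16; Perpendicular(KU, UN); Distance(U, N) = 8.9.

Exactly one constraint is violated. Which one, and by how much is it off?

Distance(U, N) = 8.9 — off by 6.50.

G = (0.00, 0.00) ✓; GK at -30.90° ✓; |GK| = 22.00 ✓; ∠GKU = 103.7° ✓; |KU| = 16.00 ✓; ∠(KU, UN) = 90.00° ✓; |UN| = 2.400 ✗.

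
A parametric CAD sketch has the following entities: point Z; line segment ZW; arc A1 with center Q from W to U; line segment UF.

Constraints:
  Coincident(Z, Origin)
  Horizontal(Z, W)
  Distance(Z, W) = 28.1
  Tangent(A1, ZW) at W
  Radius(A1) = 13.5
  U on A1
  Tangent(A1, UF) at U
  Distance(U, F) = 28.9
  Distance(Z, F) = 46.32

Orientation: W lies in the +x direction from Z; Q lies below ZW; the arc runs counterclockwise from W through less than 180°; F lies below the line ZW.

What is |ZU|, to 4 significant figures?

20.54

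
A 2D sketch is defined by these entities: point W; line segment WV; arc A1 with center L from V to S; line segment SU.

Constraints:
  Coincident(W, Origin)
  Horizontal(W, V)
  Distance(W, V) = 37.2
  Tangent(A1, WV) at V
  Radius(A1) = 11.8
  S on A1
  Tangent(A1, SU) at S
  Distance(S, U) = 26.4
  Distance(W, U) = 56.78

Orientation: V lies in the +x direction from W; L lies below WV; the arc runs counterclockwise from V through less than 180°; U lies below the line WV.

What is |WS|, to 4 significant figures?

32.09

Checks: |LS| = 11.80 ✓; ∠(LS, SU) = 90.00° ✓; |SU| = 26.40 ✓; |WU| = 56.78 ✓.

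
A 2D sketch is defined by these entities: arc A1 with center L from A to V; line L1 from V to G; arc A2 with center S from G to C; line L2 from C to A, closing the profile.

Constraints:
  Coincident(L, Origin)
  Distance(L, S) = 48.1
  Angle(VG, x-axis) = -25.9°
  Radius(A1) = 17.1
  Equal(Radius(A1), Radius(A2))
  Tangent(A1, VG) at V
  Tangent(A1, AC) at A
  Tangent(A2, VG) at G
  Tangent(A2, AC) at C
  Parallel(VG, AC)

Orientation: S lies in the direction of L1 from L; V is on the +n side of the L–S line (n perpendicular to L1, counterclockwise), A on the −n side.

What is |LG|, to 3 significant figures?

51.0

The slot axis is L1's direction at -25.9°, so u = (cos -25.9°, sin -25.9°) = (0.900, -0.437) and n = (−sin -25.9°, cos -25.9°) = (0.437, 0.900). L is at the origin and S lies 48.1 along u from L, so S = 48.1·u = (43.3, -21.0). Tangency of A1 to both parallel lines with radius 17.1 puts V and A at L ± 17.1·n: V = (7.47, 15.4), A = (-7.47, -15.4). Equal radii place G and C the same way about S: G = S + 17.1·n = (50.7, -5.63), C = S − 17.1·n = (35.8, -36.4). Then |LG| = |G − L| = 51.0.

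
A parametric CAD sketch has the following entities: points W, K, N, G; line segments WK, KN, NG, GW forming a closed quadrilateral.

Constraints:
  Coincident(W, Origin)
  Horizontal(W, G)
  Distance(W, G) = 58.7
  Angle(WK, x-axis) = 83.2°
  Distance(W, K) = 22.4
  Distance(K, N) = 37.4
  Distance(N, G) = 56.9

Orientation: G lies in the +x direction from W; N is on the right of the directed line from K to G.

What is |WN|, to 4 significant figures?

15.62

Checks: |KN| = 37.40 ✓; |NG| = 56.90 ✓.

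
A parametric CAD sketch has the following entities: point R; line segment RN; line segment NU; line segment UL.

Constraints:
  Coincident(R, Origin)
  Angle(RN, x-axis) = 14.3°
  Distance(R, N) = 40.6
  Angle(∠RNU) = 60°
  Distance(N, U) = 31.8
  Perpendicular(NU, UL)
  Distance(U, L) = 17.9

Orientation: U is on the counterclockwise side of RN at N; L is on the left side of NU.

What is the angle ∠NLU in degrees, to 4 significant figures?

60.63°

R is at the origin; RN runs at 14.3° with length 40.6, so N = 40.6·(cos 14.3°, sin 14.3°) = (39.34, 10.03). ∠RNU = 60.0°, so NU runs at 14.3° + (180° − 60.0°) = 134.3° from the x-axis; with |NU| = 31.8, U = N + 31.8·(cos 134.3°, sin 134.3°) = (17.13, 32.79). NU is perpendicular to UL; with |UL| = 17.9 on the left of NU, L = U + 17.9·(-0.7157, -0.6984) = (4.322, 20.29). Then cos ∠NLU = LN·LU / (|LN||LU|), giving 60.63°.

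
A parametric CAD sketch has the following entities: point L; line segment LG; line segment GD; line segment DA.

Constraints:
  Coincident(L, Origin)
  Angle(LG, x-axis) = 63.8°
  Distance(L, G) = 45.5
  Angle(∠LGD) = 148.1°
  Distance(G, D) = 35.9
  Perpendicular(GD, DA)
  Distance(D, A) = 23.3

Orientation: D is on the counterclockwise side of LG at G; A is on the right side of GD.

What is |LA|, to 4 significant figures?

88.29

∠LGD = 148.1°, so GD runs at 63.8° + (180° − 148.1°) = 95.70° from the x-axis; with |GD| = 35.9, D = G + 35.9·(cos 95.70°, sin 95.70°) = (16.52, 76.55). GD ⟂ DA; with |DA| = 23.3 on the right of GD, A = D + 23.3·(0.9951, 0.09932) = (39.71, 78.86). Then |LA| = |A − L| = 88.29.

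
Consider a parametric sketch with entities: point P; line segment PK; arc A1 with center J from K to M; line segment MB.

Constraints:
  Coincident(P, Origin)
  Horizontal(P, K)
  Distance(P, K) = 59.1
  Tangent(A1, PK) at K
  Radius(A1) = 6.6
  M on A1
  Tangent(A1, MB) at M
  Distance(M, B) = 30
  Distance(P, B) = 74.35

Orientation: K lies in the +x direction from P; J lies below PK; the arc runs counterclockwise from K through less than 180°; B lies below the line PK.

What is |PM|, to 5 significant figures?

53.795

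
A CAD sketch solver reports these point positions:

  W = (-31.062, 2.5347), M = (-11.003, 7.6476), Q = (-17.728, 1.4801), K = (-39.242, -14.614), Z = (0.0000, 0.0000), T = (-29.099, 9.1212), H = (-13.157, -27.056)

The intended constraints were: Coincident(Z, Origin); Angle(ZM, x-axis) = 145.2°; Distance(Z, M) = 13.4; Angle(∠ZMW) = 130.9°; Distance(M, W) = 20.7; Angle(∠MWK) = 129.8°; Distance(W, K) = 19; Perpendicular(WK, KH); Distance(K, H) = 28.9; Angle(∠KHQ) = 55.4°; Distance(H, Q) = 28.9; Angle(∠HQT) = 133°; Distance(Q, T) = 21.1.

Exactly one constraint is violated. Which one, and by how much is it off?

Distance(Q, T) = 21.1 — off by 7.40.

Z = (0.00, 0.00) ✓; ZM at 145.2° ✓; |ZM| = 13.40 ✓; ∠ZMW = 130.9° ✓; |MW| = 20.70 ✓; ∠MWK = 129.8° ✓; |WK| = 19.00 ✓; ∠(WK, KH) = 90.00° ✓; |KH| = 28.90 ✓; ∠KHQ = 55.40° ✓; |HQ| = 28.90 ✓; ∠HQT = 133.0° ✓; |QT| = 13.70 ✗.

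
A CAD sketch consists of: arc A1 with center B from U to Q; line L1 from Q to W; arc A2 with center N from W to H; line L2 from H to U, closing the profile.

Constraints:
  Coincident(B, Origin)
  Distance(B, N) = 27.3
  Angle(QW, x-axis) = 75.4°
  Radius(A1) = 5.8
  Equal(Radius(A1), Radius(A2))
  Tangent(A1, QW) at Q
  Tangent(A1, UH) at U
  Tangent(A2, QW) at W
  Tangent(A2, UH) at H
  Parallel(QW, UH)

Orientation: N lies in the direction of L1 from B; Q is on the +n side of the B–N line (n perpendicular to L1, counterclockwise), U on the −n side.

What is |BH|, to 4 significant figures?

27.91

The slot axis is L1's direction at 75.4°, so u = (cos 75.4°, sin 75.4°) = (0.2521, 0.9677) and n = (−sin 75.4°, cos 75.4°) = (-0.9677, 0.2521). B is at the origin and N lies 27.3 along u from B, so N = 27.3·u = (6.881, 26.42). Tangency of A1 to both parallel lines with radius 5.8 puts Q and U at B ± 5.8·n: Q = (-5.613, 1.462), U = (5.613, -1.462). Equal radii place W and H the same way about N: W = N + 5.8·n = (1.269, 27.88), H = N − 5.8·n = (12.49, 24.96). Then |BH| = |H − B| = 27.91.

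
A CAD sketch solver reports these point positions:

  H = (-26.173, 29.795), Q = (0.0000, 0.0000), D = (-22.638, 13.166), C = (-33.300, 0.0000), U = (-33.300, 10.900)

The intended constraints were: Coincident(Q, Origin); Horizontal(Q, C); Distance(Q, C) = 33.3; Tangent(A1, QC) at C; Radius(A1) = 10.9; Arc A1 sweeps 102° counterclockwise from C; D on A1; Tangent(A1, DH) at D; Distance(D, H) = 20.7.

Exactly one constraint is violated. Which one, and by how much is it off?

Distance(D, H) = 20.7 — off by 3.70.

Q = (0.00, 0.00) ✓; Q.y = 0.00, C.y = 0.00 ✓; |QC| = 33.30 ✓; ∠(UC, CQ) = 90.00° ✓; |UC| = 10.90 ✓; bearing(U→D) − bearing(U→C) = 102.0° ✓; |UD| = 10.90 ✓; ∠(UD, DH) = 90.00° ✓; |DH| = 17.00 ✗.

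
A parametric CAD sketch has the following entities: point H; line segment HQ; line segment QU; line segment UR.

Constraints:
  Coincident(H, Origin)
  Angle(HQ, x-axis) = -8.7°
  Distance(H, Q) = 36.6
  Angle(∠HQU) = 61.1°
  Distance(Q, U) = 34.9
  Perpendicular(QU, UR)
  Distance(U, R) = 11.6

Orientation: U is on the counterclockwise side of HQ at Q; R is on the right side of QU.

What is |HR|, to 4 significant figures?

46.91

H is at the origin; HQ runs at -8.7° with length 36.6, so Q = 36.6·(cos -8.7°, sin -8.7°) = (36.18, -5.536). ∠HQU = 61.1°, so QU runs at -8.7° + (180° − 61.1°) = 110.2° from the x-axis; with |QU| = 34.9, U = Q + 34.9·(cos 110.2°, sin 110.2°) = (24.13, 27.22). QU ⟂ UR; with |UR| = 11.6 on the right of QU, R = U + 11.6·(0.9385, 0.3453) = (35.01, 31.22). Then |HR| = |R − H| = 46.91.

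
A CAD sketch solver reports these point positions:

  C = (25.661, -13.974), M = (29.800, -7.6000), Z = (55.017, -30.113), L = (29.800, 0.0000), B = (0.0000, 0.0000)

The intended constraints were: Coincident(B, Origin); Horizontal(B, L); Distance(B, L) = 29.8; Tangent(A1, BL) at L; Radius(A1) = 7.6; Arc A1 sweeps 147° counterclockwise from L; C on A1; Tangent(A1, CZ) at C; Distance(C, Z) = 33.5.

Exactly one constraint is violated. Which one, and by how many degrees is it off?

Tangent(A1, CZ) at C — off by 4.20°.

B = (0.00, 0.00) ✓; B.y = 0.00, L.y = 0.00 ✓; |BL| = 29.80 ✓; ∠(ML, LB) = 90.00° ✓; |ML| = 7.600 ✓; bearing(M→C) − bearing(M→L) = 147.0° ✓; |MC| = 7.600 ✓; ∠(MC, CZ) = 85.80° ✗; |CZ| = 33.50 ✓.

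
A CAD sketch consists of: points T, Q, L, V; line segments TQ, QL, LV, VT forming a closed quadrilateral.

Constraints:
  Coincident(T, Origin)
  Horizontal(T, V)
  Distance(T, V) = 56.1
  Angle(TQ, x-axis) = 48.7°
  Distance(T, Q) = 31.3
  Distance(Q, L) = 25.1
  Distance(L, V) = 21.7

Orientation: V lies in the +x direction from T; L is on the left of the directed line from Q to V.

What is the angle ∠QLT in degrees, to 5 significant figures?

33.318°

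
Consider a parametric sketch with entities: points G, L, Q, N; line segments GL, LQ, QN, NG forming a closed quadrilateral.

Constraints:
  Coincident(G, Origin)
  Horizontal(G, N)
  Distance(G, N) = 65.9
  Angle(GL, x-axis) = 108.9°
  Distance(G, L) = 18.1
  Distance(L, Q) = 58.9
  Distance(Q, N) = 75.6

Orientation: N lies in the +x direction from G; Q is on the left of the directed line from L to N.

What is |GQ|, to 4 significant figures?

71.08

Checks: |LQ| = 58.90 ✓; |QN| = 75.60 ✓.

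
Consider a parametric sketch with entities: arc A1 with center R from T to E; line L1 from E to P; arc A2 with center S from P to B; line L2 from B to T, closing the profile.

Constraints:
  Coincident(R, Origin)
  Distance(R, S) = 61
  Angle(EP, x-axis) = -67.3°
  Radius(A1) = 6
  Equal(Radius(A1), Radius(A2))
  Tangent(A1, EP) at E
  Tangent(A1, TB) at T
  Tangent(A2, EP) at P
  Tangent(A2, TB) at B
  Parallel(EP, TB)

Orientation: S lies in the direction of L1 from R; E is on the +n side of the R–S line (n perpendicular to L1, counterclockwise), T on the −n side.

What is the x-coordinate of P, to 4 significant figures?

29.08

The slot axis is L1's direction at -67.3°, so u = (cos -67.3°, sin -67.3°) = (0.3859, -0.9225) and n = (−sin -67.3°, cos -67.3°) = (0.9225, 0.3859). R is at the origin and S lies 61.0 along u from R, so S = 61.0·u = (23.54, -56.27). Tangency of A1 to both parallel lines with radius 6.0 puts E and T at R ± 6.0·n: E = (5.535, 2.315), T = (-5.535, -2.315). Equal radii place P and B the same way about S: P = S + 6.0·n = (29.08, -53.96), B = S − 6.0·n = (18.01, -58.59). So P.x = 29.08.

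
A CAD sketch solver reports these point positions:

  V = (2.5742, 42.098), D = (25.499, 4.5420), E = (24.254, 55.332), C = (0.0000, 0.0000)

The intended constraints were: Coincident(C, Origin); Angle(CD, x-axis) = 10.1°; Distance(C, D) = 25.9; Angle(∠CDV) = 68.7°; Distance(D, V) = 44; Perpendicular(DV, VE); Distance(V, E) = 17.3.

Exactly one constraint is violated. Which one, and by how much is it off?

Distance(V, E) = 17.3 — off by 8.10.

C = (0.00, 0.00) ✓; CD at 10.10° ✓; |CD| = 25.90 ✓; ∠CDV = 68.70° ✓; |DV| = 44.00 ✓; ∠(DV, VE) = 90.00° ✓; |VE| = 25.40 ✗.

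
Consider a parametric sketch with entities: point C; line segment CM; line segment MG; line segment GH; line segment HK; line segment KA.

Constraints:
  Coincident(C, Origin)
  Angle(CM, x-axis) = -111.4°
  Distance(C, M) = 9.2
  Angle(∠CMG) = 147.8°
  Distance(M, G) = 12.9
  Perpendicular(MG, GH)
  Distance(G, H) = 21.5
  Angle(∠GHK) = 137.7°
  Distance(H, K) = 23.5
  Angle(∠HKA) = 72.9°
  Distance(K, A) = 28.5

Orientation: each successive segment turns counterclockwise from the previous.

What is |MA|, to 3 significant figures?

22.6

C is at the origin; CM runs at -111.4° with length 9.2, so M = (-3.36, -8.57). ∠CMG = 147.8° gives MG at -79.2° from the x-axis; with |MG| = 12.9, G = (-0.940, -21.2). The perpendicularity gives GH at right angles to MG, so GH runs at 10.8°; with |GH| = 21.5, H = (20.2, -17.2). ∠GHK = 137.7° gives HK at 53.1° from the x-axis; with |HK| = 23.5, K = (34.3, 1.58). ∠HKA = 72.9° gives KA at 160° from the x-axis; with |KA| = 28.5, A = (7.47, 11.2). Then |MA| = |A − M| = 22.6.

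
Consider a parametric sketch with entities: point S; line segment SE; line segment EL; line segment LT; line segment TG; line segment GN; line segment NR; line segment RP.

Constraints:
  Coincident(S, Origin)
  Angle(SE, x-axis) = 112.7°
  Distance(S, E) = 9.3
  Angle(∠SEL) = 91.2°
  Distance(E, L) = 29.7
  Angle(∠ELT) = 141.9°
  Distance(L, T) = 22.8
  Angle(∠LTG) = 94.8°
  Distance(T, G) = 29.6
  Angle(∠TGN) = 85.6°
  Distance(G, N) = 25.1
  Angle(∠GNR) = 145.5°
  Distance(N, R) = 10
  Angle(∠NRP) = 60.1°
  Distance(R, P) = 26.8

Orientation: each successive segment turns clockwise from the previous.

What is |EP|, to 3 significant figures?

39.8

S is at the origin; SE runs at 112.7° with length 9.3, so E = (-3.59, 8.58). ∠SEL = 91.2° gives EL at 23.9° from the x-axis; with |EL| = 29.7, L = (23.6, 20.6). ∠ELT = 141.9° gives LT at -14.2° from the x-axis; with |LT| = 22.8, T = (45.7, 15.0). ∠LTG = 94.8° gives TG at -99.4° from the x-axis; with |TG| = 29.6, G = (40.8, -14.2). ∠TGN = 85.6° gives GN at 166° from the x-axis; with |GN| = 25.1, N = (16.5, -8.20). ∠GNR = 145.5° gives NR at 132° from the x-axis; with |NR| = 10.0, R = (9.81, -0.730). ∠NRP = 60.1° gives RP at 11.8° from the x-axis; with |RP| = 26.8, P = (36.0, 4.75). Then |EP| = |P − E| = 39.8.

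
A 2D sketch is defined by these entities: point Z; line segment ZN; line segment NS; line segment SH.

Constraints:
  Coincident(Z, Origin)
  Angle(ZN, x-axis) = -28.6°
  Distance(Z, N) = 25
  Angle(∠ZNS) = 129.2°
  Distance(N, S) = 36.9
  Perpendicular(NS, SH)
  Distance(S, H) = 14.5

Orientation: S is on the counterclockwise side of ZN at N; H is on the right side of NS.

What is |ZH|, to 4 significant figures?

62.65

∠ZNS = 129.2°, so NS runs at -28.6° + (180° − 129.2°) = 22.20° from the x-axis; with |NS| = 36.9, S = N + 36.9·(cos 22.20°, sin 22.20°) = (56.11, 1.975). NS ⟂ SH; with |SH| = 14.5 on the right of NS, H = S + 14.5·(0.3778, -0.9259) = (61.59, -11.45). Then |ZH| = |H − Z| = 62.65.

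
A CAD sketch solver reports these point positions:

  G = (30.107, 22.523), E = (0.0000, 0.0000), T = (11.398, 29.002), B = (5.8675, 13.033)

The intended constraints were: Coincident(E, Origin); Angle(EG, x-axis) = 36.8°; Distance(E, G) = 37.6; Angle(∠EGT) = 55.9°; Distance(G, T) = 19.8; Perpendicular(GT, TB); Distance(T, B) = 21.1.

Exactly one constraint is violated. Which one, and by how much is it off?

Distance(T, B) = 21.1 — off by 4.20.

E = (0.00, 0.00) ✓; EG at 36.80° ✓; |EG| = 37.60 ✓; ∠EGT = 55.90° ✓; |GT| = 19.80 ✓; ∠(GT, TB) = 90.00° ✓; |TB| = 16.90 ✗.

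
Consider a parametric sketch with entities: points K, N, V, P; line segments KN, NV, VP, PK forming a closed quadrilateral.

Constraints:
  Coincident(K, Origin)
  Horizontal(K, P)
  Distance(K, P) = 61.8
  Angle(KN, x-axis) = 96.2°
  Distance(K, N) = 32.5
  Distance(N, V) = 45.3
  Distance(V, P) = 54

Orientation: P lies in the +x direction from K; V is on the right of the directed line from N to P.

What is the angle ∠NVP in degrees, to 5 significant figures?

93.999°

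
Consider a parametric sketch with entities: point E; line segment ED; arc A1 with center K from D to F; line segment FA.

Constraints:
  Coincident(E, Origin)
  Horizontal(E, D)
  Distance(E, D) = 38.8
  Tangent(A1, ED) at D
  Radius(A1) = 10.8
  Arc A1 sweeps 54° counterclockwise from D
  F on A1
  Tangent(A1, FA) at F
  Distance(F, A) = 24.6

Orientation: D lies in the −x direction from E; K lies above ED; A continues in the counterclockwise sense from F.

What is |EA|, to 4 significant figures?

28.92

E is at the origin; ED is horizontal with |ED| = 38.8 and D on the −x side, so D = (-38.80, 0.000). A1 meets ED tangentially, so KD is at right angles to ED, so K = D + (0, 10.8) = (-38.80, 10.80). On A1, D sits at bearing -90° from K; a 54° counterclockwise sweep puts F at bearing -36°, so F = K + 10.8·(cos -36°, sin -36°) = (-30.06, 4.452). A1 meets FA tangentially, so KF is at right angles to FA, so FA runs along (−sin -36°, cos -36°); with |FA| = 24.6, A = (-15.60, 24.35). Then |EA| = |A − E| = 28.92.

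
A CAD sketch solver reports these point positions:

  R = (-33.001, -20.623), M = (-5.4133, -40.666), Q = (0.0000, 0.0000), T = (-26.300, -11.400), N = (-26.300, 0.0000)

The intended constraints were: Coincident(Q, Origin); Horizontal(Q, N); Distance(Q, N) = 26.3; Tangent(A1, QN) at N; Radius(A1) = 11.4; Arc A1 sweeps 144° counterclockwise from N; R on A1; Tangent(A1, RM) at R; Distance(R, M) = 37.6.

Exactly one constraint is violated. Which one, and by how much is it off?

Distance(R, M) = 37.6 — off by 3.50.

Q = (0.00, 0.00) ✓; Q.y = 0.00, N.y = 0.00 ✓; |QN| = 26.30 ✓; ∠(TN, NQ) = 90.00° ✓; |TN| = 11.40 ✓; bearing(T→R) − bearing(T→N) = 144.0° ✓; |TR| = 11.40 ✓; ∠(TR, RM) = 90.00° ✓; |RM| = 34.10 ✗.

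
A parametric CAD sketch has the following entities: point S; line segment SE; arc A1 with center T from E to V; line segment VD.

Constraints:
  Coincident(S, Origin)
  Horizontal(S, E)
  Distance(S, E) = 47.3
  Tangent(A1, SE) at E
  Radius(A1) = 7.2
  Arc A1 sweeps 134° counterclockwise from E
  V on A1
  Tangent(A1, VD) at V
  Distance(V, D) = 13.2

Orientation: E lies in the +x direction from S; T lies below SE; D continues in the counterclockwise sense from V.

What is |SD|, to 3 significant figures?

55.7

S is at the origin; S and E share the same y with |SE| = 47.3 and E on the +x side, so E = (47.3, 0.00). Since A1 is tangent to SE there, TE ⟂ SE, so T = E + (0, -7.2) = (47.3, -7.20). On A1, E sits at bearing 90° from T; a 134° counterclockwise sweep puts V at bearing 224°, so V = T + 7.2·(cos 224°, sin 224°) = (42.1, -12.2). A1 meets VD tangentially, so TV is at right angles to VD, so VD runs along (−sin 224°, cos 224°); with |VD| = 13.2, D = (51.3, -21.7). Then |SD| = |D − S| = 55.7.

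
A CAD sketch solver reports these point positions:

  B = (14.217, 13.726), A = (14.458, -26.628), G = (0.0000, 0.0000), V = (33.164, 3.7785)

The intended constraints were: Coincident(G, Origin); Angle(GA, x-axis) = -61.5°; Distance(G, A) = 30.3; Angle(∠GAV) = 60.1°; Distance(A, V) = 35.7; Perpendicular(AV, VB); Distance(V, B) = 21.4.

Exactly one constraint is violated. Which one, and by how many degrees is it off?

Perpendicular(AV, VB) — off by 3.90°.

G = (0.00, 0.00) ✓; GA at -61.50° ✓; |GA| = 30.30 ✓; ∠GAV = 60.10° ✓; |AV| = 35.70 ✓; ∠(AV, VB) = 93.90° ✗; |VB| = 21.40 ✓.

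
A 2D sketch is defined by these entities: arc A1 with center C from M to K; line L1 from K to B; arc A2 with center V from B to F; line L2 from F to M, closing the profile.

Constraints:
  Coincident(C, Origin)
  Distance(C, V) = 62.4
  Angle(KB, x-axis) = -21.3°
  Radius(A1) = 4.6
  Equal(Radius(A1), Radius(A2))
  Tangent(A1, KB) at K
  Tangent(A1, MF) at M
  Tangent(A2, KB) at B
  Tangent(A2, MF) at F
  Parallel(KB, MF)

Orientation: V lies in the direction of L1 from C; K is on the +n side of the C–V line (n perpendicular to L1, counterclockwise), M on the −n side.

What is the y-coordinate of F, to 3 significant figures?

-27.0

Tangency of A1 to both parallel lines with radius 4.6 puts K and M at C ± 4.6·n: K = (1.67, 4.29), M = (-1.67, -4.29). Equal radii place B and F the same way about V: B = V + 4.6·n = (59.8, -18.4), F = V − 4.6·n = (56.5, -27.0). So F.y = -27.0.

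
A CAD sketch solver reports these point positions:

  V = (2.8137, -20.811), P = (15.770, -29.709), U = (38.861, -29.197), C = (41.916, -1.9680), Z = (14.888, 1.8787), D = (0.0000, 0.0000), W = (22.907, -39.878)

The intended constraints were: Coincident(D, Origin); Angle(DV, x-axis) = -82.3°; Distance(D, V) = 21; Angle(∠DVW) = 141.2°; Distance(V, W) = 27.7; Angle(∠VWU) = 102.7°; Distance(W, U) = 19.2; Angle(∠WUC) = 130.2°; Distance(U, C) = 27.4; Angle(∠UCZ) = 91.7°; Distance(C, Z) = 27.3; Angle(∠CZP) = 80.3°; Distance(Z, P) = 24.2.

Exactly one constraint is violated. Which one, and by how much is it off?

Distance(Z, P) = 24.2 — off by 7.40.

D = (0.00, 0.00) ✓; DV at -82.30° ✓; |DV| = 21.00 ✓; ∠DVW = 141.2° ✓; |VW| = 27.70 ✓; ∠VWU = 102.7° ✓; |WU| = 19.20 ✓; ∠WUC = 130.2° ✓; |UC| = 27.40 ✓; ∠UCZ = 91.70° ✓; |CZ| = 27.30 ✓; ∠CZP = 80.30° ✓; |ZP| = 31.60 ✗.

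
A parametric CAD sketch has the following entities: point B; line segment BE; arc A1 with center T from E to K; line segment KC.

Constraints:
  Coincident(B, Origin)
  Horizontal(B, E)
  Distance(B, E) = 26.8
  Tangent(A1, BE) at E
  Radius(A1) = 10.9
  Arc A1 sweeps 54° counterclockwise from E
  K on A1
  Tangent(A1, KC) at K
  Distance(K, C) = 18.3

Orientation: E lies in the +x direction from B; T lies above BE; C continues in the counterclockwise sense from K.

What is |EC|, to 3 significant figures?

27.5

B is at the origin; BE is horizontal with |BE| = 26.8 and E on the +x side, so E = (26.8, 0.00). Since A1 is tangent to BE there, TE ⟂ BE, so T = E + (0, 10.9) = (26.8, 10.9). On A1, E sits at bearing -90° from T; a 54° counterclockwise sweep puts K at bearing -36°, so K = T + 10.9·(cos -36°, sin -36°) = (35.6, 4.49). A1 meets KC tangentially, so TK is at right angles to KC, so KC runs along (−sin -36°, cos -36°); with |KC| = 18.3, C = (46.4, 19.3). Then |EC| = |C − E| = 27.5.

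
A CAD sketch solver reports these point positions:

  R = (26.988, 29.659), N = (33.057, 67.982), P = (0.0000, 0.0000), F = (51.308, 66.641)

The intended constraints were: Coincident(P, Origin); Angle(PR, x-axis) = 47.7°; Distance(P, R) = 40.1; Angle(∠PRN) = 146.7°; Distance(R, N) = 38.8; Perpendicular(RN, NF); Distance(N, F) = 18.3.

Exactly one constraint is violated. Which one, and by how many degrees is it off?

Perpendicular(RN, NF) — off by 4.80°.

P = (0.00, 0.00) ✓; PR at 47.70° ✓; |PR| = 40.10 ✓; ∠PRN = 146.7° ✓; |RN| = 38.80 ✓; ∠(RN, NF) = 85.20° ✗; |NF| = 18.30 ✓.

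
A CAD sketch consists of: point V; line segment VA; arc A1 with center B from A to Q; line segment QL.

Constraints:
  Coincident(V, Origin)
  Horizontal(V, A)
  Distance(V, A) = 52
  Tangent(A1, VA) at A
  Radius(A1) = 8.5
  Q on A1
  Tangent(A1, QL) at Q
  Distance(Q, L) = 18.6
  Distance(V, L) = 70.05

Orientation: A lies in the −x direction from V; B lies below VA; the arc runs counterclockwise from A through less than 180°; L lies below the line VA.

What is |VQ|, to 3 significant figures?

60.3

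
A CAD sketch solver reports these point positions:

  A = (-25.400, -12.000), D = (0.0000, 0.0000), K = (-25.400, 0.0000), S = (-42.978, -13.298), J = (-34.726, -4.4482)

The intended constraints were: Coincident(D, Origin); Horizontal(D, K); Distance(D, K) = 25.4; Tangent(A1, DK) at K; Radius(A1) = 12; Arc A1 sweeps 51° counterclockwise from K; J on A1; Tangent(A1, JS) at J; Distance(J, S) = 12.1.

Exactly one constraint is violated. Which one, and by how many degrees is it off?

Tangent(A1, JS) at J — off by 4.00°.

D = (0.00, 0.00) ✓; D.y = 0.00, K.y = 0.00 ✓; |DK| = 25.40 ✓; ∠(AK, KD) = 90.00° ✓; |AK| = 12.00 ✓; bearing(A→J) − bearing(A→K) = 51.00° ✓; |AJ| = 12.00 ✓; ∠(AJ, JS) = 94.00° ✗; |JS| = 12.10 ✓.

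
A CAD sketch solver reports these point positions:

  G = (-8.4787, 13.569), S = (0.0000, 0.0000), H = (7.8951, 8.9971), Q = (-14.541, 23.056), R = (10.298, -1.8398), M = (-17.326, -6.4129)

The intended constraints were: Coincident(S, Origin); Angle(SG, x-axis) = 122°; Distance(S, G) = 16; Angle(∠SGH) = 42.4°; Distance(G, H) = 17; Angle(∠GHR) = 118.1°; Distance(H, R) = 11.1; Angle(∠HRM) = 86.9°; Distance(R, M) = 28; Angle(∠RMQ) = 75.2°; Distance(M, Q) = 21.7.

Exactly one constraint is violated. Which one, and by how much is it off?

Distance(M, Q) = 21.7 — off by 7.90.

S = (0.00, 0.00) ✓; SG at 122.0° ✓; |SG| = 16.00 ✓; ∠SGH = 42.40° ✓; |GH| = 17.00 ✓; ∠GHR = 118.1° ✓; |HR| = 11.10 ✓; ∠HRM = 86.90° ✓; |RM| = 28.00 ✓; ∠RMQ = 75.20° ✓; |MQ| = 29.60 ✗.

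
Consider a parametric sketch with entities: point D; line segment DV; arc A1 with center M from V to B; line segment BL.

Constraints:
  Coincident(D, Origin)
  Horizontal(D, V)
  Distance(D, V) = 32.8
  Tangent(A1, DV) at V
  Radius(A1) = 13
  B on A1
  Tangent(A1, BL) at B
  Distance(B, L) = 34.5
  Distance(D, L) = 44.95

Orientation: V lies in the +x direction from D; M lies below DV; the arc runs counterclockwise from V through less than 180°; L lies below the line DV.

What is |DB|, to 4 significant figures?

22.47

D is at the origin; DV is horizontal with |DV| = 32.8 and V on the +x side, so V = (32.80, 0.000). The tangent condition forces MV to be normal to DV, so M = V + (0, -13) = (32.80, -13.00). Since MB ⟂ BL (tangency), |ML| = √(13.0² + 34.5²) = 36.87 regardless of where B sits on A1. So L lies on both circle(D, 44.95) and circle(M, 36.87); the below-DV intersection is L = (11.87, -43.35). B is the foot of the tangent from L: B = (20.18, -9.869).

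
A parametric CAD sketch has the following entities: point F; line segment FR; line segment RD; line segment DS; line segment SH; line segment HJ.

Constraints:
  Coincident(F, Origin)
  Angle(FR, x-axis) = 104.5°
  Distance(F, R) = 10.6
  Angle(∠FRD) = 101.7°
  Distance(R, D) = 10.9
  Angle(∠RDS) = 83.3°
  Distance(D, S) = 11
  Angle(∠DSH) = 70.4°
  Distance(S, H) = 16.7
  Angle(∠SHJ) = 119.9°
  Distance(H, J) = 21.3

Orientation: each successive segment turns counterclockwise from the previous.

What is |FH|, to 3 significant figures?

7.57

F is at the origin; FR runs at 104.5° with length 10.6, so R = (-2.65, 10.3). ∠FRD = 101.7° gives RD at -177° from the x-axis; with |RD| = 10.9, D = (-13.5, 9.73). ∠RDS = 83.3° gives DS at -80.5° from the x-axis; with |DS| = 11.0, S = (-11.7, -1.12). ∠DSH = 70.4° gives SH at 29.1° from the x-axis; with |SH| = 16.7, H = (2.87, 7.00). Then |FH| = |H − F| = 7.57.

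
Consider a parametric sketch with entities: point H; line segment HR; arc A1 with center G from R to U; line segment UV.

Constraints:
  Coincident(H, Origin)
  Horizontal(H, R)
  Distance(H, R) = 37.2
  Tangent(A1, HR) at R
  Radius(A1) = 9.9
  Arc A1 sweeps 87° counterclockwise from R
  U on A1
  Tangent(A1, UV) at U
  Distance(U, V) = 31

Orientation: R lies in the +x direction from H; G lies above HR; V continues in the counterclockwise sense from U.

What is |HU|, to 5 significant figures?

48.012

H is at the origin; HR is horizontal with |HR| = 37.2 and R on the +x side, so R = (37.200, 0.0000). Tangency of A1 to HR means the radius GR is perpendicular to HR, so G = R + (0, 9.9) = (37.200, 9.9000). On A1, R sits at bearing -90° from G; an 87° counterclockwise sweep puts U at bearing -3°, so U = G + 9.9·(cos -3°, sin -3°) = (47.086, 9.3819). Then |HU| = |U − H| = 48.012.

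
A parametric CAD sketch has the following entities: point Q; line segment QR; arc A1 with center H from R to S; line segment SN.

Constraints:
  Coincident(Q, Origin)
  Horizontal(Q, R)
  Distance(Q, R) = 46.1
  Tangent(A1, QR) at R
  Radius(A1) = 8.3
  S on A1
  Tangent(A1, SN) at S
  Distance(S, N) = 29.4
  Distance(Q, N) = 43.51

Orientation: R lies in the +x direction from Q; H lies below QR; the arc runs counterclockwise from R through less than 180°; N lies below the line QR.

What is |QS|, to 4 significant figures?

38.69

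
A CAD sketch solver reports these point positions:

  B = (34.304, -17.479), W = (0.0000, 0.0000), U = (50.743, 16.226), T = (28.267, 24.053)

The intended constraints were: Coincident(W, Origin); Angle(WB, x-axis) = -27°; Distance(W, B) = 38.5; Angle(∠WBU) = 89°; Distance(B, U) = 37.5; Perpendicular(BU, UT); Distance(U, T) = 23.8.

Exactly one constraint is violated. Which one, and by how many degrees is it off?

Perpendicular(BU, UT) — off by 6.80°.

W = (0.00, 0.00) ✓; WB at -27.00° ✓; |WB| = 38.50 ✓; ∠WBU = 89.00° ✓; |BU| = 37.50 ✓; ∠(BU, UT) = 96.80° ✗; |UT| = 23.80 ✓.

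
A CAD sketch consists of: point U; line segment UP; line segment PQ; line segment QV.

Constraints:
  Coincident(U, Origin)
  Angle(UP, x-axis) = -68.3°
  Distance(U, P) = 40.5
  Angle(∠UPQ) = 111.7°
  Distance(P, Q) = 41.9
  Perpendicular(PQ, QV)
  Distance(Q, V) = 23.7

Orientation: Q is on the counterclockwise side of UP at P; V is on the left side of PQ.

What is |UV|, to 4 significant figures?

58.56

U is at the origin; UP runs at -68.3° with length 40.5, so P = 40.5·(cos -68.3°, sin -68.3°) = (14.97, -37.63). ∠UPQ = 111.7°, so PQ runs at -68.3° + (180° − 111.7°) = 0.000° from the x-axis; with |PQ| = 41.9, Q = P + 41.9·(cos 0.000°, sin 0.000°) = (56.87, -37.63). PQ is perpendicular to QV; with |QV| = 23.7 on the left of PQ, V = Q + 23.7·(-0.000, 1.000) = (56.87, -13.93). Then |UV| = |V − U| = 58.56.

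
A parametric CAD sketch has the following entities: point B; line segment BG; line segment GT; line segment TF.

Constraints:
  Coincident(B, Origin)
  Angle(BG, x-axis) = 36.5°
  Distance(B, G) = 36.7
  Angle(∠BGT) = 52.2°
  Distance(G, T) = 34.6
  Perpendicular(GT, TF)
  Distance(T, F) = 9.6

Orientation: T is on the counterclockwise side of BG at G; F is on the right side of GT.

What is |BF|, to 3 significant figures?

40.5

∠BGT = 52.2°, so GT runs at 36.5° + (180° − 52.2°) = 164° from the x-axis; with |GT| = 34.6, T = G + 34.6·(cos 164°, sin 164°) = (-3.81, 31.2). The perpendicularity gives TF at right angles to GT; with |TF| = 9.6 on the right of GT, F = T + 9.6·(0.271, 0.963) = (-1.21, 40.4). Then |BF| = |F − B| = 40.5.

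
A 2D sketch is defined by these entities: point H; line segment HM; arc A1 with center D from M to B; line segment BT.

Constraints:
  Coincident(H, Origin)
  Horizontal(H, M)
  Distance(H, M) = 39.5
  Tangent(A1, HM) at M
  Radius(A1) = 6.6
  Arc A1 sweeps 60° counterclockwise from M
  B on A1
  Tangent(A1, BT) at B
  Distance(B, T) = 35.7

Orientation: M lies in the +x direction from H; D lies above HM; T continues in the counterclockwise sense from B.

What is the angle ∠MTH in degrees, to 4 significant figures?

26.96°

On A1, M sits at bearing -90° from D; a 60° counterclockwise sweep puts B at bearing -30°, so B = D + 6.6·(cos -30°, sin -30°) = (45.22, 3.300). The tangent condition forces DB to be normal to BT, so BT runs along (−sin -30°, cos -30°); with |BT| = 35.7, T = (63.07, 34.22). Then cos ∠MTH = TM·TH / (|TM||TH|), giving 26.96°.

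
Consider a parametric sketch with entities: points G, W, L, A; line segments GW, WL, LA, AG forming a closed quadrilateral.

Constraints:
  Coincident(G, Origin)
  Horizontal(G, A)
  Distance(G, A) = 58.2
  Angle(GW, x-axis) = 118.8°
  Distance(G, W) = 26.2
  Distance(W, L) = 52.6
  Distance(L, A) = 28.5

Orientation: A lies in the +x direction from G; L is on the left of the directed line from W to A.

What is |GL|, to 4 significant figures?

45.58

Checks: |WL| = 52.60 ✓; |LA| = 28.50 ✓.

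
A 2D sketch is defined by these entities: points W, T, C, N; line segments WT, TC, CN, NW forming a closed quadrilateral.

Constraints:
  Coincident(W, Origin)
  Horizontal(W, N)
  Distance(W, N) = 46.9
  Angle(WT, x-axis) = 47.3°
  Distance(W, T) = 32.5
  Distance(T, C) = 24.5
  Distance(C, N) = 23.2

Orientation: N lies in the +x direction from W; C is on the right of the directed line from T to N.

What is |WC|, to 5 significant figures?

23.713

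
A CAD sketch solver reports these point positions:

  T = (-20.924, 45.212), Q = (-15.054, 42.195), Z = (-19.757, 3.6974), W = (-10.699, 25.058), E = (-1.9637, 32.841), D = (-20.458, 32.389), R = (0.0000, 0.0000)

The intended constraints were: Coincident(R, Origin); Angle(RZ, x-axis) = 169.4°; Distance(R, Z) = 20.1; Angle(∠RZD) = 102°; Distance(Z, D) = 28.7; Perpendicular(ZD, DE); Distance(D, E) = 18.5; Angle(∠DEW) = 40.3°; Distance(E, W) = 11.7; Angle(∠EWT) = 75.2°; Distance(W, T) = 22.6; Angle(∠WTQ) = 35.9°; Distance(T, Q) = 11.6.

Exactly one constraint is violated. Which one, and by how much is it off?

Distance(T, Q) = 11.6 — off by 5.00.

R = (0.00, 0.00) ✓; RZ at 169.4° ✓; |RZ| = 20.10 ✓; ∠RZD = 102.0° ✓; |ZD| = 28.70 ✓; ∠(ZD, DE) = 90.00° ✓; |DE| = 18.50 ✓; ∠DEW = 40.30° ✓; |EW| = 11.70 ✓; ∠EWT = 75.20° ✓; |WT| = 22.60 ✓; ∠WTQ = 35.90° ✓; |TQ| = 6.600 ✗.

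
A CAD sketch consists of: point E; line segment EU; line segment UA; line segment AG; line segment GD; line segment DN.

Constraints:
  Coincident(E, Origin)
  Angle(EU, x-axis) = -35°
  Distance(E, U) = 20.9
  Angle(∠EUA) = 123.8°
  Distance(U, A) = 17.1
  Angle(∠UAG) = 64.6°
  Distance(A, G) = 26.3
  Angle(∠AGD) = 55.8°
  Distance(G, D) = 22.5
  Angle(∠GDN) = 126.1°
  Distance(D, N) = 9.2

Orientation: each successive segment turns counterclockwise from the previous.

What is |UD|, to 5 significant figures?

7.0655

E is at the origin; EU runs at -35.0° with length 20.9, so U = (17.120, -11.988). ∠EUA = 123.8° gives UA at 21.200° from the x-axis; with |UA| = 17.1, A = (33.063, -5.8040). ∠UAG = 64.6° gives AG at 136.60° from the x-axis; with |AG| = 26.3, G = (13.954, 12.266). ∠AGD = 55.8° gives GD at -99.200° from the x-axis; with |GD| = 22.5, D = (10.357, -9.9441). Then |UD| = |D − U| = 7.0655.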